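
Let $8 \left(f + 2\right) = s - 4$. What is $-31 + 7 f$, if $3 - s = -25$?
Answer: $-24$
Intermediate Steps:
$s = 28$ ($s = 3 - -25 = 3 + 25 = 28$)
$f = 1$ ($f = -2 + \frac{28 - 4}{8} = -2 + \frac{1}{8} \cdot 24 = -2 + 3 = 1$)
$-31 + 7 f = -31 + 7 \cdot 1 = -31 + 7 = -24$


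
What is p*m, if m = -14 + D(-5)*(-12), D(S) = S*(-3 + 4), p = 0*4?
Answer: 0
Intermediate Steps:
p = 0
D(S) = S (D(S) = S*1 = S)
m = 46 (m = -14 - 5*(-12) = -14 + 60 = 46)
p*m = 0*46 = 0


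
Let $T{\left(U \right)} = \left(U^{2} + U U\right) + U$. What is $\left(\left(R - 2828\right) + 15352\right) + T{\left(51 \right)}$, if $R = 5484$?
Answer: $23261$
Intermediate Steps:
$T{\left(U \right)} = U + 2 U^{2}$ ($T{\left(U \right)} = \left(U^{2} + U^{2}\right) + U = 2 U^{2} + U = U + 2 U^{2}$)
$\left(\left(R - 2828\right) + 15352\right) + T{\left(51 \right)} = \left(\left(5484 - 2828\right) + 15352\right) + 51 \left(1 + 2 \cdot 51\right) = \left(2656 + 15352\right) + 51 \left(1 + 102\right) = 18008 + 51 \cdot 103 = 18008 + 5253 = 23261$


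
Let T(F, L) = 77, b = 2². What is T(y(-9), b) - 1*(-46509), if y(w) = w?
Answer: 46586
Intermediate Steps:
b = 4
T(y(-9), b) - 1*(-46509) = 77 - 1*(-46509) = 77 + 46509 = 46586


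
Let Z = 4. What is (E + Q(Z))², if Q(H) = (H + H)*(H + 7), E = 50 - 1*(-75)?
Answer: 45369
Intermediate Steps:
E = 125 (E = 50 + 75 = 125)
Q(H) = 2*H*(7 + H) (Q(H) = (2*H)*(7 + H) = 2*H*(7 + H))
(E + Q(Z))² = (125 + 2*4*(7 + 4))² = (125 + 2*4*11)² = (125 + 88)² = 213² = 45369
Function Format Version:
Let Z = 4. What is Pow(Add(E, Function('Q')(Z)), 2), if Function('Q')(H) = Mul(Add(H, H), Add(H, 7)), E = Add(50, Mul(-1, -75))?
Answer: 45369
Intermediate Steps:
E = 125 (E = Add(50, 75) = 125)
Function('Q')(H) = Mul(2, H, Add(7, H)) (Function('Q')(H) = Mul(Mul(2, H), Add(7, H)) = Mul(2, H, Add(7, H)))
Pow(Add(E, Function('Q')(Z)), 2) = Pow(Add(125, Mul(2, 4, Add(7, 4))), 2) = Pow(Add(125, Mul(2, 4, 11)), 2) = Pow(Add(125, 88), 2) = Pow(213, 2) = 45369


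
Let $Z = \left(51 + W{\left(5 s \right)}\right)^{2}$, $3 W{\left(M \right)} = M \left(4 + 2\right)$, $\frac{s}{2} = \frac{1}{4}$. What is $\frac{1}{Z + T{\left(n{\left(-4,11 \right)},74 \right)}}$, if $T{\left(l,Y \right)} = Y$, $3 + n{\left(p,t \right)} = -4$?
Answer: $\frac{1}{3210} \approx 0.00031153$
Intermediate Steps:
$s = \frac{1}{2}$ ($s = \frac{2}{4} = 2 \cdot \frac{1}{4} = \frac{1}{2} \approx 0.5$)
$n{\left(p,t \right)} = -7$ ($n{\left(p,t \right)} = -3 - 4 = -7$)
$W{\left(M \right)} = 2 M$ ($W{\left(M \right)} = \frac{M \left(4 + 2\right)}{3} = \frac{M 6}{3} = \frac{6 M}{3} = 2 M$)
$Z = 3136$ ($Z = \left(51 + 2 \cdot 5 \cdot \frac{1}{2}\right)^{2} = \left(51 + 2 \cdot \frac{5}{2}\right)^{2} = \left(51 + 5\right)^{2} = 56^{2} = 3136$)
$\frac{1}{Z + T{\left(n{\left(-4,11 \right)},74 \right)}} = \frac{1}{3136 + 74} = \frac{1}{3210}$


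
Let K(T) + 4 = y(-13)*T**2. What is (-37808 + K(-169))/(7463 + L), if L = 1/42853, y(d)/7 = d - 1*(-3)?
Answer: -43647537473/159905970 ≈ -272.96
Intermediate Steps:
y(d) = 21 + 7*d (y(d) = 7*(d - 1*(-3)) = 7*(d + 3) = 7*(3 + d) = 21 + 7*d)
K(T) = -4 - 70*T**2 (K(T) = -4 + (21 + 7*(-13))*T**2 = -4 + (21 - 91)*T**2 = -4 - 70*T**2)
L = 1/42853 ≈ 2.3336e-5
(-37808 + K(-169))/(7463 + L) = (-37808 + (-4 - 70*(-169)**2))/(7463 + 1/42853) = (-37808 + (-4 - 70*28561))/(319811940/42853) = (-37808 + (-4 - 1999270))*(42853/319811940) = (-37808 - 1999274)*(42853/319811940) = -2037082*42853/319811940 = -43647537473/159905970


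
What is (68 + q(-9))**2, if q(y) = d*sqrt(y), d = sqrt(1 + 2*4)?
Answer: 4543 + 1224*I ≈ 4543.0 + 1224.0*I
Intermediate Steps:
d = 3 (d = sqrt(1 + 8) = sqrt(9) = 3)
q(y) = 3*sqrt(y)
(68 + q(-9))**2 = (68 + 3*sqrt(-9))**2 = (68 + 3*(3*I))**2 = (68 + 9*I)**2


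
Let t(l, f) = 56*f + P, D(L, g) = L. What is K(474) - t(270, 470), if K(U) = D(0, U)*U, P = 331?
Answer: -26651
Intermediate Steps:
t(l, f) = 331 + 56*f (t(l, f) = 56*f + 331 = 331 + 56*f)
K(U) = 0 (K(U) = 0*U = 0)
K(474) - t(270, 470) = 0 - (331 + 56*470) = 0 - (331 + 26320) = 0 - 1*26651 = 0 - 26651 = -26651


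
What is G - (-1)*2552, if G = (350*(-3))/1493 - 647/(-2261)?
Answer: 8613309417/3375673 ≈ 2551.6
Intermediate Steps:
G = -1408079/3375673 (G = -1050*1/1493 - 647*(-1/2261) = -1050/1493 + 647/2261 = -1408079/3375673 ≈ -0.41713)
G - (-1)*2552 = -1408079/3375673 - (-1)*2552 = -1408079/3375673 - 1*(-2552) = -1408079/3375673 + 2552 = 8613309417/3375673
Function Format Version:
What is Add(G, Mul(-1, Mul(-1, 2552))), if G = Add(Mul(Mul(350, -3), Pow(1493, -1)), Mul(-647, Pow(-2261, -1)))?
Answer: Rational(8613309417, 3375673) ≈ 2551.6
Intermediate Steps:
G = Rational(-1408079, 3375673) (G = Add(Mul(-1050, Rational(1, 1493)), Mul(-647, Rational(-1, 2261))) = Add(Rational(-1050, 1493), Rational(647, 2261)) = Rational(-1408079, 3375673) ≈ -0.41713)
Add(G, Mul(-1, Mul(-1, 2552))) = Add(Rational(-1408079, 3375673), Mul(-1, Mul(-1, 2552))) = Add(Rational(-1408079, 3375673), Mul(-1, -2552)) = Add(Rational(-1408079, 3375673), 2552) = Rational(8613309417, 3375673)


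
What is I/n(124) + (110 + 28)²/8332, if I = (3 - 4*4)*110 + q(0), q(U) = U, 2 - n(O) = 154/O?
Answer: -184455013/97901 ≈ -1884.1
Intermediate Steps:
n(O) = 2 - 154/O
I = -1430 (I = (3 - 4*4)*110 + 0 = (3 - 16)*110 + 0 = -13*110 + 0 = -1430 + 0 = -1430)
I/n(124) + (110 + 28)²/8332 = -1430/(2 - 154/124) + (110 + 28)²/8332 = -1430/(2 - 154*1/124) + 138²*(1/8332) = -1430/(2 - 77/62) + 19044*(1/8332) = -1430/47/62 + 4761/2083 = -1430*62/47 + 4761/2083 = -88660/47 + 4761/2083 = -184455013/97901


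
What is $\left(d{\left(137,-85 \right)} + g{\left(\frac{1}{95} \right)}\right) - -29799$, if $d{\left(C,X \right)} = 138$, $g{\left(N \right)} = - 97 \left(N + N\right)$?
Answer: $\frac{2843821}{95} \approx 29935.0$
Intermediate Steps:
$g{\left(N \right)} = - 194 N$ ($g{\left(N \right)} = - 97 \cdot 2 N = - 194 N$)
$\left(d{\left(137,-85 \right)} + g{\left(\frac{1}{95} \right)}\right) - -29799 = \left(138 - \frac{194}{95}\right) - -29799 = \left(138 - \frac{194}{95}\right) + 29799 = \frac{12916}{95} + 29799 = \frac{2843821}{95}$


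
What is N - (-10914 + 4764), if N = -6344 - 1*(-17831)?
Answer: 17637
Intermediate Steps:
N = 11487 (N = -6344 + 17831 = 11487)
N - (-10914 + 4764) = 11487 - (-10914 + 4764) = 11487 - 1*(-6150) = 11487 + 6150 = 17637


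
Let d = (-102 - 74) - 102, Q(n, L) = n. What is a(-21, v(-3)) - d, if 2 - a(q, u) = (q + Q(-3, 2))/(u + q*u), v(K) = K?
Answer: 1402/5 ≈ 280.40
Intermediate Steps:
a(q, u) = 2 - (-3 + q)/(u + q*u) (a(q, u) = 2 - (q - 3)/(u + q*u) = 2 - (-3 + q)/(u + q*u))
d = -278 (d = -176 - 102 = -278)
a(-21, v(-3)) - d = (3 - 1*(-21) + 2*(-3) + 2*(-21)*(-3))/((-3)*(1 - 21)) - 1*(-278) = -⅓*(3 + 21 - 6 + 126)/(-20) + 278 = -⅓*(-1/20)*144 + 278 = 12/5 + 278 = 1402/5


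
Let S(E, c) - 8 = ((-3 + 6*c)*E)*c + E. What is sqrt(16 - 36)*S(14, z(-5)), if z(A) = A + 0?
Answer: 4664*I*sqrt(5) ≈ 10429.0*I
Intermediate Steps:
z(A) = A
S(E, c) = 8 + E + E*c*(-3 + 6*c) (S(E, c) = 8 + (((-3 + 6*c)*E)*c + E) = 8 + ((E*(-3 + 6*c))*c + E) = 8 + (E*c*(-3 + 6*c) + E) = 8 + (E + E*c*(-3 + 6*c)) = 8 + E + E*c*(-3 + 6*c))
sqrt(16 - 36)*S(14, z(-5)) = sqrt(16 - 36)*(8 + 14 - 3*14*(-5) + 6*14*(-5)**2) = sqrt(-20)*(8 + 14 + 210 + 6*14*25) = (2*I*sqrt(5))*(8 + 14 + 210 + 2100) = (2*I*sqrt(5))*2332 = 4664*I*sqrt(5)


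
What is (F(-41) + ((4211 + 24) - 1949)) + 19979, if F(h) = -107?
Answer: 22158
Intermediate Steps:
(F(-41) + ((4211 + 24) - 1949)) + 19979 = (-107 + ((4211 + 24) - 1949)) + 19979 = (-107 + (4235 - 1949)) + 19979 = (-107 + 2286) + 19979 = 2179 + 19979 = 22158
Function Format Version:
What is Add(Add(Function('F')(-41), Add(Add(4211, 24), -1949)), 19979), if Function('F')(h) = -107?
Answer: 22158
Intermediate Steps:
Add(Add(Function('F')(-41), Add(Add(4211, 24), -1949)), 19979) = Add(Add(-107, Add(Add(4211, 24), -1949)), 19979) = Add(Add(-107, Add(4235, -1949)), 19979) = Add(Add(-107, 2286), 19979) = Add(2179, 19979) = 22158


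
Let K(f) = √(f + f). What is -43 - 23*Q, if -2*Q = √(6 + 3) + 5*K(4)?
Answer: -17/2 + 115*√2 ≈ 154.13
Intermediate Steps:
K(f) = √2*√f (K(f) = √(2*f) = √2*√f)
Q = -3/2 - 5*√2 (Q = -(√(6 + 3) + 5*(√2*√4))/2 = -(√9 + 5*(√2*2))/2 = -(3 + 5*(2*√2))/2 = -(3 + 10*√2)/2 = -3/2 - 5*√2 ≈ -8.5711)
-43 - 23*Q = -43 - 23*(-3/2 - 5*√2) = -43 + (69/2 + 115*√2) = -17/2 + 115*√2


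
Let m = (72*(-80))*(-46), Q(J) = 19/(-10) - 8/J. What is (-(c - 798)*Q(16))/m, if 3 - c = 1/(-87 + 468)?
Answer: -18931/2628900 ≈ -0.0072011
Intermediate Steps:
Q(J) = -19/10 - 8/J (Q(J) = 19*(-⅒) - 8/J = -19/10 - 8/J)
m = 264960 (m = -5760*(-46) = 264960)
c = 1142/381 (c = 3 - 1/(-87 + 468) = 3 - 1/381 = 1142/381 ≈ 2.9974)
(-(c - 798)*Q(16))/m = -(1142/381 - 798)*(-19/10 - 8/16)/264960 = -(-302896)*(-19/10 - 8*1/16)/381*(1/264960) = -(-302896)*(-19/10 - ½)/381*(1/264960) = -(-302896)*(-12)/(381*5)*(1/264960) = -1*1211584/635*(1/264960) = -1211584/635*1/264960 = -18931/2628900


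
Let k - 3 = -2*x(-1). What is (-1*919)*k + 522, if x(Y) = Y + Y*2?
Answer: -7749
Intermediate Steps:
x(Y) = 3*Y (x(Y) = Y + 2*Y = 3*Y)
k = 9 (k = 3 - 6*(-1) = 3 - 2*(-3) = 3 + 6 = 9)
(-1*919)*k + 522 = -1*919*9 + 522 = -919*9 + 522 = -8271 + 522 = -7749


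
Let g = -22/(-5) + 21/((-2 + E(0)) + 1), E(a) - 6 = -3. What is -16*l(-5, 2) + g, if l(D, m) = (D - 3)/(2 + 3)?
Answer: 81/2 ≈ 40.500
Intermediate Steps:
E(a) = 3 (E(a) = 6 - 3 = 3)
l(D, m) = -3/5 + D/5 (l(D, m) = (-3 + D)/5 = (-3 + D)*(1/5) = -3/5 + D/5)
g = 149/10 (g = -22/(-5) + 21/((-2 + 3) + 1) = -22*(-1/5) + 21/(1 + 1) = 22/5 + 21/2 = 149/10 ≈ 14.900)
-16*l(-5, 2) + g = -16*(-3/5 + (1/5)*(-5)) + 149/10 = -16*(-3/5 - 1) + 149/10 = -16*(-8/5) + 149/10 = 128/5 + 149/10 = 81/2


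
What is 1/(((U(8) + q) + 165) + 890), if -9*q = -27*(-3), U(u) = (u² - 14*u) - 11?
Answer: 1/987 ≈ 0.0010132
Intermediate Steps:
U(u) = -11 + u² - 14*u
q = -9 (q = -(-3)*(-3) = -⅑*81 = -9)
1/(((U(8) + q) + 165) + 890) = 1/((((-11 + 8² - 14*8) - 9) + 165) + 890) = 1/((((-11 + 64 - 112) - 9) + 165) + 890) = 1/(((-59 - 9) + 165) + 890) = 1/((-68 + 165) + 890) = 1/(97 + 890) = 1/987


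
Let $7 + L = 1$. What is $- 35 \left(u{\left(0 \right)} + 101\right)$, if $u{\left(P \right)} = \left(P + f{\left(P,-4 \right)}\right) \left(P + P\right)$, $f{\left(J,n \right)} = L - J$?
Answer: $-3535$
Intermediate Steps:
$L = -6$ ($L = -7 + 1 = -6$)
$f{\left(J,n \right)} = -6 - J$
$u{\left(P \right)} = - 12 P$ ($u{\left(P \right)} = \left(P - \left(6 + P\right)\right) \left(P + P\right) = - 6 \cdot 2 P = - 12 P$)
$- 35 \left(u{\left(0 \right)} + 101\right) = - 35 \left(\left(-12\right) 0 + 101\right) = - 35 \left(0 + 101\right) = \left(-35\right) 101 = -3535$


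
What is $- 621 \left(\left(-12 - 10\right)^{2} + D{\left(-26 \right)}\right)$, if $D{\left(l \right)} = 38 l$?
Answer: $312984$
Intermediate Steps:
$- 621 \left(\left(-12 - 10\right)^{2} + D{\left(-26 \right)}\right) = - 621 \left(\left(-12 - 10\right)^{2} + 38 \left(-26\right)\right) = - 621 \left(\left(-22\right)^{2} - 988\right) = - 621 \left(484 - 988\right) = \left(-621\right) \left(-504\right) = 312984$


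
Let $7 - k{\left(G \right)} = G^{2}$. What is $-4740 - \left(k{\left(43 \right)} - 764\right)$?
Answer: $-2134$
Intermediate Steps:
$k{\left(G \right)} = 7 - G^{2}$
$-4740 - \left(k{\left(43 \right)} - 764\right) = -4740 - \left(\left(7 - 43^{2}\right) - 764\right) = -4740 - \left(\left(7 - 1849\right) - 764\right) = -4740 - \left(-1842 - 764\right) = -4740 - -2606 = -4740 + 2606 = -2134$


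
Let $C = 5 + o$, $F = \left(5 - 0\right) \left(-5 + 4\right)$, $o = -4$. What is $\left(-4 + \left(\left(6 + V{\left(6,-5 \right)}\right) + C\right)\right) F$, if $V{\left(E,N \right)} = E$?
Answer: $-45$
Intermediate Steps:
$F = -5$ ($F = \left(5 + \left(-3 + 3\right)\right) \left(-1\right) = \left(5 + 0\right) \left(-1\right) = 5 \left(-1\right) = -5$)
$C = 1$ ($C = 5 - 4 = 1$)
$\left(-4 + \left(\left(6 + V{\left(6,-5 \right)}\right) + C\right)\right) F = \left(-4 + \left(\left(6 + 6\right) + 1\right)\right) \left(-5\right) = \left(-4 + \left(12 + 1\right)\right) \left(-5\right) = \left(-4 + 13\right) \left(-5\right) = 9 \left(-5\right) = -45$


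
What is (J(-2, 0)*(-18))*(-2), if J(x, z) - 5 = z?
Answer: 180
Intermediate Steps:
J(x, z) = 5 + z
(J(-2, 0)*(-18))*(-2) = ((5 + 0)*(-18))*(-2) = (5*(-18))*(-2) = -90*(-2) = 180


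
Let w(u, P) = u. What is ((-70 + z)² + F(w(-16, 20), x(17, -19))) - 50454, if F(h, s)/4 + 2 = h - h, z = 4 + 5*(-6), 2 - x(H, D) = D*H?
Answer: -41246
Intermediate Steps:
x(H, D) = 2 - D*H
z = -26 (z = 4 - 30 = -26)
F(h, s) = -8 (F(h, s) = -8 + 4*(h - h) = -8 + 4*0 = -8 + 0 = -8)
((-70 + z)² + F(w(-16, 20), x(17, -19))) - 50454 = ((-70 - 26)² - 8) - 50454 = ((-96)² - 8) - 50454 = (9216 - 8) - 50454 = 9208 - 50454 = -41246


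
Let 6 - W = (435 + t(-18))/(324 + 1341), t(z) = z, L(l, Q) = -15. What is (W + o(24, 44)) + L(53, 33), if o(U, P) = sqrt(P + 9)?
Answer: -5134/555 + sqrt(53) ≈ -1.9703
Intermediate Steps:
o(U, P) = sqrt(9 + P)
W = 3191/555 (W = 6 - (435 - 18)/(324 + 1341) = 6 - 417/1665 = 6 - 1*139/555 = 6 - 139/555 = 3191/555 ≈ 5.7495)
(W + o(24, 44)) + L(53, 33) = (3191/555 + sqrt(9 + 44)) - 15 = (3191/555 + sqrt(53)) - 15 = -5134/555 + sqrt(53)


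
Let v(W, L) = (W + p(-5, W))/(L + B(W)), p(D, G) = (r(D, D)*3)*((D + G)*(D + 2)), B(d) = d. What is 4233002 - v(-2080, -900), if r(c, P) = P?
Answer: 2522850011/596 ≈ 4.2330e+6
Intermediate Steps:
p(D, G) = 3*D*(2 + D)*(D + G) (p(D, G) = (D*3)*((D + G)*(D + 2)) = (3*D)*((D + G)*(2 + D)) = (3*D)*((2 + D)*(D + G)) = 3*D*(2 + D)*(D + G))
v(W, L) = (-225 + 46*W)/(L + W) (v(W, L) = (W + 3*(-5)*((-5)² + 2*(-5) + 2*W - 5*W))/(L + W) = (W + 3*(-5)*(25 - 10 + 2*W - 5*W))/(L + W) = (W + 3*(-5)*(15 - 3*W))/(L + W) = (W + (-225 + 45*W))/(L + W) = (-225 + 46*W)/(L + W))
4233002 - v(-2080, -900) = 4233002 - (-225 + 46*(-2080))/(-900 - 2080) = 4233002 - (-225 - 95680)/(-2980) = 4233002 - (-1)*(-95905)/2980 = 4233002 - 1*19181/596 = 4233002 - 19181/596 = 2522850011/596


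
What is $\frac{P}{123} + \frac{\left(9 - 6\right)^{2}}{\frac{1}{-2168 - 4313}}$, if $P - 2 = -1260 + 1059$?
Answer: $- \frac{7174666}{123} \approx -58331.0$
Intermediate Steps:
$P = -199$ ($P = 2 + \left(-1260 + 1059\right) = 2 - 201 = -199$)
$\frac{P}{123} + \frac{\left(9 - 6\right)^{2}}{\frac{1}{-2168 - 4313}} = - \frac{199}{123} + \frac{\left(9 - 6\right)^{2}}{\frac{1}{-2168 - 4313}} = \left(-199\right) \frac{1}{123} + \frac{\left(9 - 6\right)^{2}}{\frac{1}{-6481}} = - \frac{199}{123} + \frac{3^{2}}{- \frac{1}{6481}} = - \frac{199}{123} + 9 \left(-6481\right) = - \frac{199}{123} - 58329 = - \frac{7174666}{123}$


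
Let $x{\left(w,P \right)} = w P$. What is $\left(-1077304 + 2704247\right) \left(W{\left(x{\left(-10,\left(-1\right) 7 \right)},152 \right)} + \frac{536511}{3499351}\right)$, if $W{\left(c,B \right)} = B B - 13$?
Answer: $\frac{131463584254528236}{3499351} \approx 3.7568 \cdot 10^{10}$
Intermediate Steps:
$x{\left(w,P \right)} = P w$
$W{\left(c,B \right)} = -13 + B^{2}$ ($W{\left(c,B \right)} = B^{2} - 13 = -13 + B^{2}$)
$\left(-1077304 + 2704247\right) \left(W{\left(x{\left(-10,\left(-1\right) 7 \right)},152 \right)} + \frac{536511}{3499351}\right) = \left(-1077304 + 2704247\right) \left(\left(-13 + 152^{2}\right) + \frac{536511}{3499351}\right) = 1626943 \left(\left(-13 + 23104\right) + 536511 \cdot \frac{1}{3499351}\right) = 1626943 \left(23091 + \frac{536511}{3499351}\right) = 1626943 \cdot \frac{80804050452}{3499351} = \frac{131463584254528236}{3499351}$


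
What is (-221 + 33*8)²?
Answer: 1849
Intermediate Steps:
(-221 + 33*8)² = (-221 + 264)² = 43² = 1849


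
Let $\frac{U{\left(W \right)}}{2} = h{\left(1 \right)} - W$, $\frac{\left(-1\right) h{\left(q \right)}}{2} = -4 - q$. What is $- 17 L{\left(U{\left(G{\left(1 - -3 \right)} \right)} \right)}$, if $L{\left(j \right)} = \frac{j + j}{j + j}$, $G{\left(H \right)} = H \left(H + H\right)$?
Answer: $-17$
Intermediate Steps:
$h{\left(q \right)} = 8 + 2 q$ ($h{\left(q \right)} = - 2 \left(-4 - q\right) = 8 + 2 q$)
$G{\left(H \right)} = 2 H^{2}$ ($G{\left(H \right)} = H 2 H = 2 H^{2}$)
$U{\left(W \right)} = 20 - 2 W$ ($U{\left(W \right)} = 2 \left(\left(8 + 2 \cdot 1\right) - W\right) = 2 \left(\left(8 + 2\right) - W\right) = 2 \left(10 - W\right) = 20 - 2 W$)
$L{\left(j \right)} = 1$ ($L{\left(j \right)} = \frac{2 j}{2 j} = 2 j \frac{1}{2 j} = 1$)
$- 17 L{\left(U{\left(G{\left(1 - -3 \right)} \right)} \right)} = \left(-17\right) 1 = -17$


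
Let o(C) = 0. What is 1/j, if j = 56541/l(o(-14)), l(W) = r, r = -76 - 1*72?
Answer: -148/56541 ≈ -0.0026176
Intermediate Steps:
r = -148 (r = -76 - 72 = -148)
l(W) = -148
j = -56541/148 (j = 56541/(-148) = 56541*(-1/148) = -56541/148 ≈ -382.03)
1/j = 1/(-56541/148) = -148/56541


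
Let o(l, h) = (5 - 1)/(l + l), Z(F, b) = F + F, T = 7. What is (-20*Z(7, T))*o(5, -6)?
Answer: -112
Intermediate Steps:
Z(F, b) = 2*F
o(l, h) = 2/l (o(l, h) = 4/((2*l)) = 4*(1/(2*l)) = 2/l)
(-20*Z(7, T))*o(5, -6) = (-40*7)*(2/5) = (-20*14)*(2*(⅕)) = -280*⅖ = -112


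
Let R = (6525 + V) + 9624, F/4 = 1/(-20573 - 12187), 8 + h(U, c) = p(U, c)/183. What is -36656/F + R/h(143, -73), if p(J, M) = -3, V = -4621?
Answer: 146803277752/489 ≈ 3.0021e+8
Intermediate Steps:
h(U, c) = -489/61 (h(U, c) = -8 - 3/183 = -8 - 3*1/183 = -8 - 1/61 = -489/61)
F = -1/8190 (F = 4/(-20573 - 12187) = 4/(-32760) = 4*(-1/32760) = -1/8190 ≈ -0.00012210)
R = 11528 (R = (6525 - 4621) + 9624 = 1904 + 9624 = 11528)
-36656/F + R/h(143, -73) = -36656/(-1/8190) + 11528/(-489/61) = -36656*(-8190) + 11528*(-61/489) = 300212640 - 703208/489 = 146803277752/489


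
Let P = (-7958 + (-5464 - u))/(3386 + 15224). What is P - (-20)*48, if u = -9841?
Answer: 17862019/18610 ≈ 959.81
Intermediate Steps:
P = -3581/18610 (P = (-7958 + (-5464 - 1*(-9841)))/(3386 + 15224) = (-7958 + (-5464 + 9841))/18610 = (-7958 + 4377)*(1/18610) = -3581*1/18610 = -3581/18610 ≈ -0.19242)
P - (-20)*48 = -3581/18610 - (-20)*48 = -3581/18610 - 1*(-960) = -3581/18610 + 960 = 17862019/18610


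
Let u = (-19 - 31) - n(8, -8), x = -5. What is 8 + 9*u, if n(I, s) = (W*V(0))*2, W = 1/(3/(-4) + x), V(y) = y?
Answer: -442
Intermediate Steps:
W = -4/23 (W = 1/(3/(-4) - 5) = 1/(3*(-¼) - 5) = 1/(-¾ - 5) = 1/(-23/4) = -4/23 ≈ -0.17391)
n(I, s) = 0 (n(I, s) = -4/23*0*2 = 0*2 = 0)
u = -50 (u = (-19 - 31) - 1*0 = -50 + 0 = -50)
8 + 9*u = 8 + 9*(-50) = 8 - 450 = -442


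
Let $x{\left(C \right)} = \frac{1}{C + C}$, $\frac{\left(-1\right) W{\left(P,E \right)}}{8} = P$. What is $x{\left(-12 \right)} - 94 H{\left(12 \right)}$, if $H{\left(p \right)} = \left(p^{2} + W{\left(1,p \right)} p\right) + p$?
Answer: $- \frac{135361}{24} \approx -5640.0$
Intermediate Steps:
$W{\left(P,E \right)} = - 8 P$
$x{\left(C \right)} = \frac{1}{2 C}$
$H{\left(p \right)} = p^{2} - 7 p$ ($H{\left(p \right)} = \left(p^{2} + \left(-8\right) 1 p\right) + p = \left(p^{2} - 8 p\right) + p = p^{2} - 7 p$)
$x{\left(-12 \right)} - 94 H{\left(12 \right)} = \frac{1}{2 \left(-12\right)} - 94 \cdot 12 \left(-7 + 12\right) = \frac{1}{2} \left(- \frac{1}{12}\right) - 94 \cdot 12 \cdot 5 = - \frac{1}{24} - 5640 = - \frac{135361}{24}$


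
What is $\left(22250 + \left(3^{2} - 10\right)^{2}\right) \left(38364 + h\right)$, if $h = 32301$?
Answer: $1572366915$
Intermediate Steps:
$\left(22250 + \left(3^{2} - 10\right)^{2}\right) \left(38364 + h\right) = \left(22250 + \left(3^{2} - 10\right)^{2}\right) \left(38364 + 32301\right) = \left(22250 + \left(9 - 10\right)^{2}\right) 70665 = \left(22250 + \left(-1\right)^{2}\right) 70665 = \left(22250 + 1\right) 70665 = 22251 \cdot 70665 = 1572366915$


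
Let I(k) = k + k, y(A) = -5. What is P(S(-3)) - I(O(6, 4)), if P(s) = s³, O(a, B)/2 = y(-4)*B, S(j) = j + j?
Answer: -136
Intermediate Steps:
S(j) = 2*j
O(a, B) = -10*B (O(a, B) = 2*(-5*B) = -10*B)
I(k) = 2*k
P(S(-3)) - I(O(6, 4)) = (2*(-3))³ - 2*(-10*4) = (-6)³ - 2*(-40) = -216 - 1*(-80) = -216 + 80 = -136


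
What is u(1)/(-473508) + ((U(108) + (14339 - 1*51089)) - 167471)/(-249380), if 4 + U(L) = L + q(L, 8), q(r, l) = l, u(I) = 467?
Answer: 12066347989/14760428130 ≈ 0.81748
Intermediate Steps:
U(L) = 4 + L (U(L) = -4 + (L + 8) = -4 + (8 + L) = 4 + L)
u(1)/(-473508) + ((U(108) + (14339 - 1*51089)) - 167471)/(-249380) = 467/(-473508) + (((4 + 108) + (14339 - 1*51089)) - 167471)/(-249380) = 467*(-1/473508) + ((112 + (14339 - 51089)) - 167471)*(-1/249380) = -467/473508 + ((112 - 36750) - 167471)*(-1/249380) = -467/473508 + (-36638 - 167471)*(-1/249380) = -467/473508 - 204109*(-1/249380) = -467/473508 + 204109/249380 = 12066347989/14760428130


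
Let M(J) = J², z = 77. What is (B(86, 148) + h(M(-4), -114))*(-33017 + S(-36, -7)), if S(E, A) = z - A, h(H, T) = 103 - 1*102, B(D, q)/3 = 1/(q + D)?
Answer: -2601707/78 ≈ -33355.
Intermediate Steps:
B(D, q) = 3/(D + q) (B(D, q) = 3/(q + D) = 3/(D + q))
h(H, T) = 1 (h(H, T) = 103 - 102 = 1)
S(E, A) = 77 - A
(B(86, 148) + h(M(-4), -114))*(-33017 + S(-36, -7)) = (3/(86 + 148) + 1)*(-33017 + (77 - 1*(-7))) = (3/234 + 1)*(-33017 + (77 + 7)) = (3*(1/234) + 1)*(-33017 + 84) = (1/78 + 1)*(-32933) = (79/78)*(-32933) = -2601707/78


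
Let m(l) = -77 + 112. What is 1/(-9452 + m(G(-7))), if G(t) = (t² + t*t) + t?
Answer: -1/9417 ≈ -0.00010619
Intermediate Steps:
G(t) = t + 2*t² (G(t) = (t² + t²) + t = 2*t² + t = t + 2*t²)
m(l) = 35
1/(-9452 + m(G(-7))) = 1/(-9452 + 35) = 1/(-9417) = -1/9417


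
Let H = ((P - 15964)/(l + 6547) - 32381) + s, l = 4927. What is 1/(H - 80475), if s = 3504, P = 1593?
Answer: -11474/1254719219 ≈ -9.1447e-6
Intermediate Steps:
H = -331349069/11474 (H = ((1593 - 15964)/(4927 + 6547) - 32381) + 3504 = (-14371/11474 - 32381) + 3504 = -371553965/11474 + 3504 = -331349069/11474 ≈ -28878.)
1/(H - 80475) = 1/(-331349069/11474 - 80475) = 1/(-1254719219/11474) = -11474/1254719219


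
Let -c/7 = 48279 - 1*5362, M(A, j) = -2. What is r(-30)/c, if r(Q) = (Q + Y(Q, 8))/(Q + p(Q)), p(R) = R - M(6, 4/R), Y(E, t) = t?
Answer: -11/8712151 ≈ -1.2626e-6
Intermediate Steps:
p(R) = 2 + R (p(R) = R - 1*(-2) = R + 2 = 2 + R)
r(Q) = (8 + Q)/(2 + 2*Q) (r(Q) = (Q + 8)/(Q + (2 + Q)) = (8 + Q)/(2 + 2*Q))
c = -300419 (c = -7*(48279 - 1*5362) = -7*(48279 - 5362) = -7*42917 = -300419)
r(-30)/c = ((8 - 30)/(2*(1 - 30)))/(-300419) = ((1/2)*(-22)/(-29))*(-1/300419) = ((1/2)*(-1/29)*(-22))*(-1/300419) = (11/29)*(-1/300419) = -11/8712151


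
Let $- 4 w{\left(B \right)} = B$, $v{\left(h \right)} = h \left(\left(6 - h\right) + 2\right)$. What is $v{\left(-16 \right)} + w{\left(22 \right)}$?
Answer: $- \frac{779}{2} \approx -389.5$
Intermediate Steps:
$v{\left(h \right)} = h \left(8 - h\right)$
$w{\left(B \right)} = - \frac{B}{4}$
$v{\left(-16 \right)} + w{\left(22 \right)} = - 16 \left(8 - -16\right) - \frac{11}{2} = - 16 \left(8 + 16\right) - \frac{11}{2} = \left(-16\right) 24 - \frac{11}{2} = -384 - \frac{11}{2} = - \frac{779}{2}$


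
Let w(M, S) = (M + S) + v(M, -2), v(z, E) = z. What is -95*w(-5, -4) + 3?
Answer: 1333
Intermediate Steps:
w(M, S) = S + 2*M (w(M, S) = (M + S) + M = S + 2*M)
-95*w(-5, -4) + 3 = -95*(-4 + 2*(-5)) + 3 = -95*(-4 - 10) + 3 = -95*(-14) + 3 = 1330 + 3 = 1333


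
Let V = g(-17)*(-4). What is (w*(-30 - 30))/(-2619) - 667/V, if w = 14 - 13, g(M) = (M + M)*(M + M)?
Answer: 674771/4036752 ≈ 0.16716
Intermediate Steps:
g(M) = 4*M**2 (g(M) = (2*M)*(2*M) = 4*M**2)
V = -4624 (V = (4*(-17)**2)*(-4) = (4*289)*(-4) = 1156*(-4) = -4624)
w = 1
(w*(-30 - 30))/(-2619) - 667/V = (1*(-30 - 30))/(-2619) - 667/(-4624) = (1*(-60))*(-1/2619) - 667*(-1/4624) = -60*(-1/2619) + 667/4624 = 20/873 + 667/4624 = 674771/4036752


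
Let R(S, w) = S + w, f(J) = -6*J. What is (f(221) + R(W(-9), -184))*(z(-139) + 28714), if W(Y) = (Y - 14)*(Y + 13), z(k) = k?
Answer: -45777150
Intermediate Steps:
W(Y) = (-14 + Y)*(13 + Y)
(f(221) + R(W(-9), -184))*(z(-139) + 28714) = (-6*221 + ((-182 + (-9)² - 1*(-9)) - 184))*(-139 + 28714) = (-1326 + ((-182 + 81 + 9) - 184))*28575 = (-1326 + (-92 - 184))*28575 = (-1326 - 276)*28575 = -1602*28575 = -45777150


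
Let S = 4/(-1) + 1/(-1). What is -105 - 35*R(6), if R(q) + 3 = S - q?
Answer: 385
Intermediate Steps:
S = -5 (S = 4*(-1) + 1*(-1) = -4 - 1 = -5)
R(q) = -8 - q (R(q) = -3 + (-5 - q) = -8 - q)
-105 - 35*R(6) = -105 - 35*(-8 - 1*6) = -105 - 35*(-8 - 6) = -105 - 35*(-14) = -105 + 490 = 385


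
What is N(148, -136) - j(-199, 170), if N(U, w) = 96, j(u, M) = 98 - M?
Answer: 168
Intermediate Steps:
N(148, -136) - j(-199, 170) = 96 - (98 - 1*170) = 96 - (98 - 170) = 96 - 1*(-72) = 96 + 72 = 168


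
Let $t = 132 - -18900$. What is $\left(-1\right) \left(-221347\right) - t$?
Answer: $202315$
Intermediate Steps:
$t = 19032$ ($t = 132 + 18900 = 19032$)
$\left(-1\right) \left(-221347\right) - t = \left(-1\right) \left(-221347\right) - 19032 = 221347 - 19032 = 202315$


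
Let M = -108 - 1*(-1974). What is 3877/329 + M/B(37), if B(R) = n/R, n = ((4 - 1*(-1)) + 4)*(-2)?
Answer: -3774172/987 ≈ -3823.9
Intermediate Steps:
n = -18 (n = ((4 + 1) + 4)*(-2) = (5 + 4)*(-2) = 9*(-2) = -18)
M = 1866 (M = -108 + 1974 = 1866)
B(R) = -18/R
3877/329 + M/B(37) = 3877/329 + 1866/((-18/37)) = 3877*(1/329) + 1866/((-18*1/37)) = 3877/329 + 1866/(-18/37) = 3877/329 + 1866*(-37/18) = 3877/329 - 11507/3 = -3774172/987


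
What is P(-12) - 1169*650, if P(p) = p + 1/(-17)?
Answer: -12917655/17 ≈ -7.5986e+5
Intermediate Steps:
P(p) = -1/17 + p (P(p) = p - 1/17 = -1/17 + p)
P(-12) - 1169*650 = (-1/17 - 12) - 1169*650 = -205/17 - 759850 = -12917655/17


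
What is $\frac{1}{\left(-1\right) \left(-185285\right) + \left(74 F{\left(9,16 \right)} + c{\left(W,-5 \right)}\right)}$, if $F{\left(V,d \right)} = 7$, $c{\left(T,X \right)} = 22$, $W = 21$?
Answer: $\frac{1}{185825} \approx 5.3814 \cdot 10^{-6}$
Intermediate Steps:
$\frac{1}{\left(-1\right) \left(-185285\right) + \left(74 F{\left(9,16 \right)} + c{\left(W,-5 \right)}\right)} = \frac{1}{\left(-1\right) \left(-185285\right) + \left(74 \cdot 7 + 22\right)} = \frac{1}{185285 + \left(518 + 22\right)} = \frac{1}{185285 + 540} = \frac{1}{185825}$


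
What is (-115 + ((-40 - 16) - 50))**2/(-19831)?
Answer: -48841/19831 ≈ -2.4629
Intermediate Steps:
(-115 + ((-40 - 16) - 50))**2/(-19831) = (-115 + (-56 - 50))**2*(-1/19831) = (-115 - 106)**2*(-1/19831) = (-221)**2*(-1/19831) = 48841*(-1/19831) = -48841/19831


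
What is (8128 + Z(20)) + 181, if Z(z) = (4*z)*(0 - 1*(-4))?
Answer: 8629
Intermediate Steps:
Z(z) = 16*z (Z(z) = (4*z)*(0 + 4) = (4*z)*4 = 16*z)
(8128 + Z(20)) + 181 = (8128 + 16*20) + 181 = (8128 + 320) + 181 = 8448 + 181 = 8629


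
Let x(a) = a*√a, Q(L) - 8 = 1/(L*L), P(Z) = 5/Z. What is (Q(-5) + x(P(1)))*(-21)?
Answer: -4221/25 - 105*√5 ≈ -403.63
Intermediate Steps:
Q(L) = 8 + L⁻² (Q(L) = 8 + 1/(L*L) = 8 + 1/(L²) = 8 + L⁻²)
x(a) = a^(3/2)
(Q(-5) + x(P(1)))*(-21) = ((8 + (-5)⁻²) + (5/1)^(3/2))*(-21) = ((8 + 1/25) + (5*1)^(3/2))*(-21) = (201/25 + 5^(3/2))*(-21) = (201/25 + 5*√5)*(-21) = -4221/25 - 105*√5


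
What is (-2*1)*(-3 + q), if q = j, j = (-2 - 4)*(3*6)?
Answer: 222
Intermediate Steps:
j = -108 (j = -6*18 = -108)
q = -108
(-2*1)*(-3 + q) = (-2*1)*(-3 - 108) = -2*(-111) = 222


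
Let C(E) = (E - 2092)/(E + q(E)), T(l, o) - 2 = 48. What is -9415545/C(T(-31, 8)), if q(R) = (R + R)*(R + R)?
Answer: 47313113625/1021 ≈ 4.6340e+7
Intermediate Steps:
T(l, o) = 50 (T(l, o) = 2 + 48 = 50)
q(R) = 4*R² (q(R) = (2*R)*(2*R) = 4*R²)
C(E) = (-2092 + E)/(E + 4*E²) (C(E) = (E - 2092)/(E + 4*E²) = (-2092 + E)/(E + 4*E²))
-9415545/C(T(-31, 8)) = -9415545*50*(1 + 4*50)/(-2092 + 50) = -9415545/((1/50)*(-2042)/(1 + 200)) = -9415545/((1/50)*(-2042)/201) = -9415545/((1/50)*(1/201)*(-2042)) = -9415545/(-1021/5025) = -9415545*(-5025/1021) = 47313113625/1021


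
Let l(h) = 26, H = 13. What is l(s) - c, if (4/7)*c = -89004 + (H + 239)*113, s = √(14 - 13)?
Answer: 105950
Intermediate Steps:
s = 1 (s = √1 = 1)
c = -105924 (c = 7*(-89004 + (13 + 239)*113)/4 = 7*(-89004 + 252*113)/4 = 7*(-89004 + 28476)/4 = (7/4)*(-60528) = -105924)
l(s) - c = 26 - 1*(-105924) = 26 + 105924 = 105950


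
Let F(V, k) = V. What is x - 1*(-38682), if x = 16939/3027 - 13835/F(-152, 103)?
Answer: 17842196201/460104 ≈ 38779.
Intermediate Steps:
x = 44453273/460104 (x = 16939/3027 - 13835/(-152) = 16939*(1/3027) - 13835*(-1/152) = 16939/3027 + 13835/152 = 44453273/460104 ≈ 96.616)
x - 1*(-38682) = 44453273/460104 - 1*(-38682) = 44453273/460104 + 38682 = 17842196201/460104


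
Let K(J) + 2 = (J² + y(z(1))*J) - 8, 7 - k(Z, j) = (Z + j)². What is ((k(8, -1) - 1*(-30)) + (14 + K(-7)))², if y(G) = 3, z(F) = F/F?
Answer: 400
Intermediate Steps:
z(F) = 1
k(Z, j) = 7 - (Z + j)²
K(J) = -10 + J² + 3*J (K(J) = -2 + ((J² + 3*J) - 8) = -2 + (-8 + J² + 3*J) = -10 + J² + 3*J)
((k(8, -1) - 1*(-30)) + (14 + K(-7)))² = (((7 - (8 - 1)²) - 1*(-30)) + (14 + (-10 + (-7)² + 3*(-7))))² = (((7 - 1*7²) + 30) + (14 + (-10 + 49 - 21)))² = (((7 - 1*49) + 30) + (14 + 18))² = (((7 - 49) + 30) + 32)² = ((-42 + 30) + 32)² = (-12 + 32)² = 20² = 400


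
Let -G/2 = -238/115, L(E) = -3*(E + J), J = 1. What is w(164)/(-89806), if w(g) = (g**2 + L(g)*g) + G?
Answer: 3121092/5163845 ≈ 0.60441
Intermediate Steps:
L(E) = -3 - 3*E (L(E) = -3*(E + 1) = -3*(1 + E) = -3 - 3*E)
G = 476/115 (G = -(-476)/115 = -2*(-238/115) = 476/115 ≈ 4.1391)
w(g) = 476/115 + g**2 + g*(-3 - 3*g) (w(g) = (g**2 + (-3 - 3*g)*g) + 476/115 = (g**2 + g*(-3 - 3*g)) + 476/115 = 476/115 + g**2 + g*(-3 - 3*g))
w(164)/(-89806) = (476/115 - 3*164 - 2*164**2)/(-89806) = (476/115 - 492 - 2*26896)*(-1/89806) = (476/115 - 492 - 53792)*(-1/89806) = -6242184/115*(-1/89806) = 3121092/5163845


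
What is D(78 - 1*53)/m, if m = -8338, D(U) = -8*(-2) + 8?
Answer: -12/4169 ≈ -0.0028784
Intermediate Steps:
D(U) = 24 (D(U) = 16 + 8 = 24)
D(78 - 1*53)/m = 24/(-8338) = 24*(-1/8338) = -12/4169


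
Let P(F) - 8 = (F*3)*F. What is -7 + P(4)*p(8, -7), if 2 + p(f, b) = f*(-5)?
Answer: -2359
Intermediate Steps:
P(F) = 8 + 3*F² (P(F) = 8 + (F*3)*F = 8 + (3*F)*F = 8 + 3*F²)
p(f, b) = -2 - 5*f (p(f, b) = -2 + f*(-5) = -2 - 5*f)
-7 + P(4)*p(8, -7) = -7 + (8 + 3*4²)*(-2 - 5*8) = -7 + (8 + 3*16)*(-2 - 40) = -7 + (8 + 48)*(-42) = -7 + 56*(-42) = -7 - 2352 = -2359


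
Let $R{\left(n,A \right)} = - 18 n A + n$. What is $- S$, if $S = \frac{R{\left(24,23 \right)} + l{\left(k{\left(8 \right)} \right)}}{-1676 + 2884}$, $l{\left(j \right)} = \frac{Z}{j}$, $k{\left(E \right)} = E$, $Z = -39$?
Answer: $\frac{79335}{9664} \approx 8.2093$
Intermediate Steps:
$R{\left(n,A \right)} = n - 18 A n$ ($R{\left(n,A \right)} = - 18 A n + n = n - 18 A n$)
$l{\left(j \right)} = - \frac{39}{j}$
$S = - \frac{79335}{9664}$ ($S = \frac{24 \left(1 - 414\right) - \frac{39}{8}}{-1676 + 2884} = \frac{24 \left(1 - 414\right) - \frac{39}{8}}{1208} = \left(24 \left(-413\right) - \frac{39}{8}\right) \frac{1}{1208} = \left(-9912 - \frac{39}{8}\right) \frac{1}{1208} = \left(- \frac{79335}{8}\right) \frac{1}{1208} = - \frac{79335}{9664} \approx -8.2093$)
$- S = \left(-1\right) \left(- \frac{79335}{9664}\right) = \frac{79335}{9664}$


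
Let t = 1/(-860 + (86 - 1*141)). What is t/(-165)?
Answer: 1/150975 ≈ 6.6236e-6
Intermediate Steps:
t = -1/915 (t = 1/(-860 + (86 - 141)) = 1/(-860 - 55) = 1/(-915) = -1/915 ≈ -0.0010929)
t/(-165) = -1/915/(-165) = -1/915*(-1/165) = 1/150975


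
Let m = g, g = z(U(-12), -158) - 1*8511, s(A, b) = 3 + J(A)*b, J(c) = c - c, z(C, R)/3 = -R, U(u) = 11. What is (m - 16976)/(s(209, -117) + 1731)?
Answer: -25013/1734 ≈ -14.425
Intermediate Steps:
z(C, R) = -3*R (z(C, R) = 3*(-R) = -3*R)
J(c) = 0
s(A, b) = 3 (s(A, b) = 3 + 0*b = 3 + 0 = 3)
g = -8037 (g = -3*(-158) - 1*8511 = 474 - 8511 = -8037)
m = -8037
(m - 16976)/(s(209, -117) + 1731) = (-8037 - 16976)/(3 + 1731) = -25013/1734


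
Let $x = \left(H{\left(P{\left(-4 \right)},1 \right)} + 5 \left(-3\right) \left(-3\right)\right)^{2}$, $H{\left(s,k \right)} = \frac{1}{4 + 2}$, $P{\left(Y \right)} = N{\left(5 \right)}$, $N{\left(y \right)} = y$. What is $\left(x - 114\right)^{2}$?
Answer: $\frac{4807619569}{1296} \approx 3.7096 \cdot 10^{6}$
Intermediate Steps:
$P{\left(Y \right)} = 5$
$H{\left(s,k \right)} = \frac{1}{6}$
$x = \frac{73441}{36}$ ($x = \left(\frac{1}{6} + 5 \left(-3\right) \left(-3\right)\right)^{2} = \left(\frac{1}{6} - -45\right)^{2} = \left(\frac{1}{6} + 45\right)^{2} = \left(\frac{271}{6}\right)^{2} = \frac{73441}{36} \approx 2040.0$)
$\left(x - 114\right)^{2} = \left(\frac{73441}{36} - 114\right)^{2} = \left(\frac{69337}{36}\right)^{2} = \frac{4807619569}{1296}$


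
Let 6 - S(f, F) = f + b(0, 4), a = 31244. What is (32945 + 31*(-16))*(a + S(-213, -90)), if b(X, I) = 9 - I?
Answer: 1020780642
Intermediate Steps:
S(f, F) = 1 - f (S(f, F) = 6 - (f + (9 - 1*4)) = 6 - (f + (9 - 4)) = 6 - (f + 5) = 6 - (5 + f) = 6 + (-5 - f) = 1 - f)
(32945 + 31*(-16))*(a + S(-213, -90)) = (32945 + 31*(-16))*(31244 + (1 - 1*(-213))) = (32945 - 496)*(31244 + (1 + 213)) = 32449*(31244 + 214) = 32449*31458 = 1020780642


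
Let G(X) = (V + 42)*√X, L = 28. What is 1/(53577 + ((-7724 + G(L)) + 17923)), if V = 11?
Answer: 15944/1016824881 - 53*√7/2033649762 ≈ 1.5611e-5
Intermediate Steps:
G(X) = 53*√X (G(X) = (11 + 42)*√X = 53*√X)
1/(53577 + ((-7724 + G(L)) + 17923)) = 1/(53577 + ((-7724 + 53*√28) + 17923)) = 1/(53577 + ((-7724 + 53*(2*√7)) + 17923)) = 1/(53577 + ((-7724 + 106*√7) + 17923)) = 1/(53577 + (10199 + 106*√7)) = 1/(63776 + 106*√7)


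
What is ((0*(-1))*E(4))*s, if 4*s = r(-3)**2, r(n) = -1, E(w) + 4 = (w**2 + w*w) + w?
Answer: 0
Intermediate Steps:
E(w) = -4 + w + 2*w**2 (E(w) = -4 + ((w**2 + w*w) + w) = -4 + ((w**2 + w**2) + w) = -4 + (2*w**2 + w) = -4 + (w + 2*w**2) = -4 + w + 2*w**2)
s = 1/4 (s = (1/4)*(-1)**2 = (1/4)*1 = 1/4 ≈ 0.25000)
((0*(-1))*E(4))*s = ((0*(-1))*(-4 + 4 + 2*4**2))*(1/4) = (0*(-4 + 4 + 2*16))*(1/4) = (0*(-4 + 4 + 32))*(1/4) = (0*32)*(1/4) = 0*(1/4) = 0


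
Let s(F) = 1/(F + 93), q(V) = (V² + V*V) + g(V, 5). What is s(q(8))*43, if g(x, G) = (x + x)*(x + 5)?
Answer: 43/429 ≈ 0.10023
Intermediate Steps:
g(x, G) = 2*x*(5 + x) (g(x, G) = (2*x)*(5 + x) = 2*x*(5 + x))
q(V) = 2*V² + 2*V*(5 + V) (q(V) = (V² + V*V) + 2*V*(5 + V) = (V² + V²) + 2*V*(5 + V) = 2*V² + 2*V*(5 + V))
s(F) = 1/(93 + F)
s(q(8))*43 = 43/(93 + 2*8*(5 + 2*8)) = 43/(93 + 2*8*(5 + 16)) = 43/(93 + 2*8*21) = 43/(93 + 336) = 43/429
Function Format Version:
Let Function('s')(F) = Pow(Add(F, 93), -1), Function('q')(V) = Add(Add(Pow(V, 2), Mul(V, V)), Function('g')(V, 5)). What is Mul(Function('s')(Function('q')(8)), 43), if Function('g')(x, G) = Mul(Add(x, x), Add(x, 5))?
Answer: Rational(43, 429) ≈ 0.10023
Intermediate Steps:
Function('g')(x, G) = Mul(2, x, Add(5, x)) (Function('g')(x, G) = Mul(Mul(2, x), Add(5, x)) = Mul(2, x, Add(5, x)))
Function('q')(V) = Add(Mul(2, Pow(V, 2)), Mul(2, V, Add(5, V))) (Function('q')(V) = Add(Add(Pow(V, 2), Mul(V, V)), Mul(2, V, Add(5, V))) = Add(Add(Pow(V, 2), Pow(V, 2)), Mul(2, V, Add(5, V))) = Add(Mul(2, Pow(V, 2)), Mul(2, V, Add(5, V))))
Function('s')(F) = Pow(Add(93, F), -1)
Mul(Function('s')(Function('q')(8)), 43) = Mul(Pow(Add(93, Mul(2, 8, Add(5, Mul(2, 8)))), -1), 43) = Mul(Pow(Add(93, Mul(2, 8, Add(5, 16))), -1), 43) = Mul(Pow(Add(93, Mul(2, 8, 21)), -1), 43) = Mul(Pow(Add(93, 336), -1), 43) = Mul(Pow(429, -1), 43) = Mul(Rational(1, 429), 43) = Rational(43, 429)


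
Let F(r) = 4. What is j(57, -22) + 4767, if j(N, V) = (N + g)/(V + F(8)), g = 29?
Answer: 42860/9 ≈ 4762.2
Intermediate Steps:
j(N, V) = (29 + N)/(4 + V) (j(N, V) = (N + 29)/(V + 4) = (29 + N)/(4 + V))
j(57, -22) + 4767 = (29 + 57)/(4 - 22) + 4767 = 86/(-18) + 4767 = -1/18*86 + 4767 = -43/9 + 4767 = 42860/9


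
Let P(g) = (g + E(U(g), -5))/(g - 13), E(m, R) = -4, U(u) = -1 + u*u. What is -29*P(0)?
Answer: -116/13 ≈ -8.9231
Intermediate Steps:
U(u) = -1 + u²
P(g) = (-4 + g)/(-13 + g) (P(g) = (g - 4)/(g - 13) = (-4 + g)/(-13 + g))
-29*P(0) = -29*(-4 + 0)/(-13 + 0) = -29*(-4)/(-13) = -(-29)*(-4)/13 = -29*4/13 = -116/13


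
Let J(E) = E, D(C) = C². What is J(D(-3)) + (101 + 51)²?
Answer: 23113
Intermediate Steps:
J(D(-3)) + (101 + 51)² = (-3)² + (101 + 51)² = 9 + 152² = 9 + 23104 = 23113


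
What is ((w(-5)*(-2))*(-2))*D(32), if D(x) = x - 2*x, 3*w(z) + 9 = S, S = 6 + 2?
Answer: 128/3 ≈ 42.667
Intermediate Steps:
S = 8
w(z) = -⅓ (w(z) = -3 + (⅓)*8 = -3 + 8/3 = -⅓)
D(x) = -x
((w(-5)*(-2))*(-2))*D(32) = (-⅓*(-2)*(-2))*(-1*32) = ((⅔)*(-2))*(-32) = -4/3*(-32) = 128/3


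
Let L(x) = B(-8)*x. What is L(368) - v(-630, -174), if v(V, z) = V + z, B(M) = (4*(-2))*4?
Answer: -10972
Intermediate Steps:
B(M) = -32 (B(M) = -8*4 = -32)
L(x) = -32*x
L(368) - v(-630, -174) = -32*368 - (-630 - 174) = -11776 - 1*(-804) = -11776 + 804 = -10972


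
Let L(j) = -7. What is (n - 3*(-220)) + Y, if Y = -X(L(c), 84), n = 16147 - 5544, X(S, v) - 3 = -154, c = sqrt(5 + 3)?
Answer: 11414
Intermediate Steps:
c = 2*sqrt(2) (c = sqrt(8) = 2*sqrt(2) ≈ 2.8284)
X(S, v) = -151 (X(S, v) = 3 - 154 = -151)
n = 10603
Y = 151 (Y = -1*(-151) = 151)
(n - 3*(-220)) + Y = (10603 - 3*(-220)) + 151 = (10603 + 660) + 151 = 11263 + 151 = 11414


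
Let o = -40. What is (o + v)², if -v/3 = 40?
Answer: 25600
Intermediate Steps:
v = -120 (v = -3*40 = -120)
(o + v)² = (-40 - 120)² = (-160)² = 25600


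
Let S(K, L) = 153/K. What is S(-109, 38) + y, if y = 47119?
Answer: 5135818/109 ≈ 47118.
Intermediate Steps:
S(-109, 38) + y = 153/(-109) + 47119 = 153*(-1/109) + 47119 = -153/109 + 47119 = 5135818/109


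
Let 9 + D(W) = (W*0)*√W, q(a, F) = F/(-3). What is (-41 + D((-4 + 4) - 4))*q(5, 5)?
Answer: 250/3 ≈ 83.333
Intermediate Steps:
q(a, F) = -F/3 (q(a, F) = F*(-⅓) = -F/3)
D(W) = -9 (D(W) = -9 + (W*0)*√W = -9 + 0*√W = -9 + 0 = -9)
(-41 + D((-4 + 4) - 4))*q(5, 5) = (-41 - 9)*(-⅓*5) = -50*(-5/3) = 250/3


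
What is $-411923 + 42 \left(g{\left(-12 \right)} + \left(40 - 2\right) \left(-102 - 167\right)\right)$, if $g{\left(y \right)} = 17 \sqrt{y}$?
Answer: $-841247 + 1428 i \sqrt{3} \approx -8.4125 \cdot 10^{5} + 2473.4 i$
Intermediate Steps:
$-411923 + 42 \left(g{\left(-12 \right)} + \left(40 - 2\right) \left(-102 - 167\right)\right) = -411923 + 42 \left(17 \sqrt{-12} + \left(40 - 2\right) \left(-102 - 167\right)\right) = -411923 + 42 \left(17 \cdot 2 i \sqrt{3} + 38 \left(-269\right)\right) = -411923 + 42 \left(34 i \sqrt{3} - 10222\right) = -411923 + 42 \left(-10222 + 34 i \sqrt{3}\right) = -411923 - \left(429324 - 1428 i \sqrt{3}\right) = -841247 + 1428 i \sqrt{3}$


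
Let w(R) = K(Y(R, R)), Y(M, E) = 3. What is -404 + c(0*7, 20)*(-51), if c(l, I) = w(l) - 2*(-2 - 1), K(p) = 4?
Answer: -914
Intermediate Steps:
w(R) = 4
c(l, I) = 10 (c(l, I) = 4 - 2*(-2 - 1) = 4 - 2*(-3) = 4 + 6 = 10)
-404 + c(0*7, 20)*(-51) = -404 + 10*(-51) = -404 - 510 = -914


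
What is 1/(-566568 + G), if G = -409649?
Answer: -1/976217 ≈ -1.0244e-6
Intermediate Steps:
1/(-566568 + G) = 1/(-566568 - 409649) = 1/(-976217) = -1/976217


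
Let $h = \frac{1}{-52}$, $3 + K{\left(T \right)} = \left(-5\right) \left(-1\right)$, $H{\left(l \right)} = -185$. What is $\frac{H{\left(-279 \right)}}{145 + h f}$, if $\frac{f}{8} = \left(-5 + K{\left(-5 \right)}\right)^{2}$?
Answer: $- \frac{2405}{1867} \approx -1.2882$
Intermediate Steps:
$K{\left(T \right)} = 2$ ($K{\left(T \right)} = -3 - -5 = -3 + 5 = 2$)
$h = - \frac{1}{52} \approx -0.019231$
$f = 72$ ($f = 8 \left(-5 + 2\right)^{2} = 8 \left(-3\right)^{2} = 8 \cdot 9 = 72$)
$\frac{H{\left(-279 \right)}}{145 + h f} = - \frac{185}{145 - \frac{18}{13}} = - \frac{185}{\frac{1867}{13}} = \left(-185\right) \frac{13}{1867} = - \frac{2405}{1867}$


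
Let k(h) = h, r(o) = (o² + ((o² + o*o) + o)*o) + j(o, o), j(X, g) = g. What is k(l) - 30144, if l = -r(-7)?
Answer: -29549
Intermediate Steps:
r(o) = o + o² + o*(o + 2*o²) (r(o) = (o² + ((o² + o*o) + o)*o) + o = (o² + ((o² + o²) + o)*o) + o = (o² + (2*o² + o)*o) + o = (o² + (o + 2*o²)*o) + o = (o² + o*(o + 2*o²)) + o = o + o² + o*(o + 2*o²))
l = 595 (l = -(-7)*(1 + 2*(-7) + 2*(-7)²) = -(-7)*(1 - 14 + 2*49) = -(-7)*(1 - 14 + 98) = -(-7)*85 = -1*(-595) = 595)
k(l) - 30144 = 595 - 30144 = -29549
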